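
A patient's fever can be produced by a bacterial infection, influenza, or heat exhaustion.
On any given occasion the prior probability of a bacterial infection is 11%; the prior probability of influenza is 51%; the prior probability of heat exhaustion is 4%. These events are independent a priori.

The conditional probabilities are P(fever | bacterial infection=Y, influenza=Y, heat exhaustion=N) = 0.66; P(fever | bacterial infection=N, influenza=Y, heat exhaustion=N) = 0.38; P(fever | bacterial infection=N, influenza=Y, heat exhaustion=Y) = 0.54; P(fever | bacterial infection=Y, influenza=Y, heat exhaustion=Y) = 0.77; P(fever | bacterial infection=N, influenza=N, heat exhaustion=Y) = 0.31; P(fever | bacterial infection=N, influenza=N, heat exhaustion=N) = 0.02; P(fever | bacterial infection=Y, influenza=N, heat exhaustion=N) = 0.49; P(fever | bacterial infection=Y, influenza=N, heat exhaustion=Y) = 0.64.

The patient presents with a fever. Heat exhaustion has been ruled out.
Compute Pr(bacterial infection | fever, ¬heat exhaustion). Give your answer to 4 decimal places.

By total probability over the 4 (bacterial infection, influenza) configurations:
  P(fever | ¬heat exhaustion) = 0.02·0.89·0.49 + 0.38·0.89·0.51 + 0.49·0.11·0.49 + 0.66·0.11·0.51
        = 0.008722 + 0.172482 + 0.026411 + 0.037026 = 0.244641
Configurations with bacterial infection contribute 0.063437, so
  P(bacterial infection | fever, ¬heat exhaustion) = 0.063437 / 0.244641 ≈ 0.2593

Pr(bacterial infection | fever, ¬heat exhaustion) ≈ 0.2593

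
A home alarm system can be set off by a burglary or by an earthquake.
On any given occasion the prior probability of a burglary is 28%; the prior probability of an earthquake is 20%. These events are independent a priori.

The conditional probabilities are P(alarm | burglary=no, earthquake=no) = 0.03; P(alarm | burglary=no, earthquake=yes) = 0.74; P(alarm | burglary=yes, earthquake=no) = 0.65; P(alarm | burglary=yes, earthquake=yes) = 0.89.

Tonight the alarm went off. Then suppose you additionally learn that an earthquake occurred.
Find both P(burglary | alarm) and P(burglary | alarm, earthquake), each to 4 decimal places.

P(burglary | alarm) ≈ 0.6121; P(burglary | alarm, earthquake) ≈ 0.3187

For the numerator, keep only burglary=true terms: 0.145600 + 0.049840 = 0.195440
Normalizer over all consistent configurations: 0.03*0.72*0.8 + 0.74*0.72*0.2 + 0.65*0.28*0.8 + 0.89*0.28*0.2 = 0.319280
P(burglary | alarm) = 0.195440/0.319280 ≈ 0.6121

Now condition on the additional information:
P(alarm | earthquake) = 0.74×0.72 + 0.89×0.28 = 0.532800 + 0.249200 = 0.782000
Restricting to configurations with burglary present: 0.89×0.28 = 0.249200.
P(burglary | alarm, earthquake) = 0.249200 / 0.782000 ≈ 0.3187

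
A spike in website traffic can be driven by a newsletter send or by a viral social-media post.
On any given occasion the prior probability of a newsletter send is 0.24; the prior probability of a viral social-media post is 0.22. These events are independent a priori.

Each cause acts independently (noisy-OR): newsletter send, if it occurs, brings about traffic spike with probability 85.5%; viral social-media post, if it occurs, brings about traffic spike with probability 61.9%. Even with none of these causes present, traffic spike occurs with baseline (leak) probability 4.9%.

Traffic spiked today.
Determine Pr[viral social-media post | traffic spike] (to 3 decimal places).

Under noisy-OR, P(traffic spike | causes) = 1 − (1−0.049)·∏(1−qᵢ) over the active causes.
For the numerator, keep only viral social-media post=true terms: 0.106618 + 0.050026 = 0.156644
Normalizer over all consistent configurations: 0.049·0.76·0.78 + 0.637669·0.76·0.22 + 0.862105·0.24·0.78 + 0.947462·0.24·0.22 = 0.347077
P(viral social-media post | traffic spike) = 0.156644/0.347077 ≈ 0.451

Pr[viral social-media post | traffic spike] ≈ 0.451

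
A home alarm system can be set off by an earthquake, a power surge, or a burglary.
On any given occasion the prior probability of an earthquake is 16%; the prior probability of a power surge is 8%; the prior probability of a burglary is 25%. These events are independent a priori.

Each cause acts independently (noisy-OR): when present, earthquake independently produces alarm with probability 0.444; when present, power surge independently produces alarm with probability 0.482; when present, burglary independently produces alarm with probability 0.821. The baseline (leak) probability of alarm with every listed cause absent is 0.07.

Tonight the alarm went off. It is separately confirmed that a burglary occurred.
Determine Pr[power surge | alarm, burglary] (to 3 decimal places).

Under noisy-OR, P(alarm | causes) = 1 − (1−0.07)·∏(1−qᵢ) over the active causes.
P(alarm | burglary) = 0.83353*0.84*0.92 + 0.913769*0.84*0.08 + 0.907443*0.16*0.92 + 0.952055*0.16*0.08 = 0.644152 + 0.061405 + 0.133576 + 0.012186 = 0.851319
Of this, 0.073591 comes from 0.061405 + 0.012186 (the power surge=true cases).
P(power surge | alarm, burglary) = 0.073591 / 0.851319 ≈ 0.086

Pr[power surge | alarm, burglary] ≈ 0.086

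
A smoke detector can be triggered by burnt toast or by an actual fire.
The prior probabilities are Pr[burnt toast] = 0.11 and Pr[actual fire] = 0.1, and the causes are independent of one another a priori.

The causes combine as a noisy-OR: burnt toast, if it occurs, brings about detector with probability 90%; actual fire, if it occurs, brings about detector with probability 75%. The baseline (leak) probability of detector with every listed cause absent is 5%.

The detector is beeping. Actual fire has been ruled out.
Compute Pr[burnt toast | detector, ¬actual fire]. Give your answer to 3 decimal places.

Under noisy-OR, P(detector | causes) = 1 − (1−0.05)·∏(1−qᵢ) over the active causes.
Weight on burnt toast=true, given the evidence: 0.905·0.11 = 0.099550
Normalizer over all consistent configurations: 0.05·0.89 + 0.905·0.11 = 0.144050
Posterior = 0.099550 / 0.144050 ≈ 0.691

Pr[burnt toast | detector, ¬actual fire] ≈ 0.691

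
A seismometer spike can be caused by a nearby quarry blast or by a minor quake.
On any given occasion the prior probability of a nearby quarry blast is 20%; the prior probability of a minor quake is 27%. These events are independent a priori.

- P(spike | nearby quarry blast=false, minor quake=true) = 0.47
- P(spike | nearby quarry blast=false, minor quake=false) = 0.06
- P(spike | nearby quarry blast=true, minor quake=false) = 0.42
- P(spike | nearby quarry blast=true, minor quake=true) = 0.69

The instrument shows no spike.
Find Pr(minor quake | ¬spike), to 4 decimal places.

Pr(minor quake | ¬spike) ≈ 0.1716

Sum P(¬spike|·) weighted by the priors over the 4 (nearby quarry blast, minor quake) configurations:
  P(¬spike) = 0.94*0.8*0.73 + 0.53*0.8*0.27 + 0.58*0.2*0.73 + 0.31*0.2*0.27
        = 0.548960 + 0.114480 + 0.084680 + 0.016740 = 0.764860
Keeping only the minor quake-present terms gives 0.131220, so
  P(minor quake | ¬spike) = 0.131220 / 0.764860 ≈ 0.1716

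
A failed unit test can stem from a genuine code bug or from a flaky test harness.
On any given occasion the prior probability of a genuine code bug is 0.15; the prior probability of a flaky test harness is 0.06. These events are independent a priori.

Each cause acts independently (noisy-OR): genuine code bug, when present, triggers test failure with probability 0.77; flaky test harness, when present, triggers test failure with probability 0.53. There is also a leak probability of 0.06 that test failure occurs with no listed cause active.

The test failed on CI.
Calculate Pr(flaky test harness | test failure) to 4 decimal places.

Pr(flaky test harness | test failure) ≈ 0.1874

Under noisy-OR, P(test failure | causes) = 1 − (1−0.06)·∏(1−qᵢ) over the active causes.
Numerator (weight on configurations with flaky test harness): 0.028468 + 0.008085 = 0.036553
Denominator P(test failure): 0.06*0.85*0.94 + 0.5582*0.85*0.06 + 0.7838*0.15*0.94 + 0.898386*0.15*0.06 = 0.195009
Posterior = 0.036553 / 0.195009 ≈ 0.1874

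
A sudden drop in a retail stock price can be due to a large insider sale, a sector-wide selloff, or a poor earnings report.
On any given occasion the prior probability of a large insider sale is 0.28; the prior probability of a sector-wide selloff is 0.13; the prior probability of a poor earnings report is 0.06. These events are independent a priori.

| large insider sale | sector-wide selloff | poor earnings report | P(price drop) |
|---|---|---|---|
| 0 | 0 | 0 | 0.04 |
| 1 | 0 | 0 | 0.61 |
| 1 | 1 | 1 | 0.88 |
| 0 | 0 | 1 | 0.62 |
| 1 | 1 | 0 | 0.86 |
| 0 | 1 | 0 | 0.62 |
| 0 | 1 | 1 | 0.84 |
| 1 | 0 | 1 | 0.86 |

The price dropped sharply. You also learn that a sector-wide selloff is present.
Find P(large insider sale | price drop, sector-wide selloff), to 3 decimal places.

Weight on large insider sale=true, given the evidence: 0.226352 + 0.014784 = 0.241136
Denominator P(price drop | sector-wide selloff): 0.62*0.72*0.94 + 0.84*0.72*0.06 + 0.86*0.28*0.94 + 0.88*0.28*0.06 = 0.697040
P(large insider sale | price drop, sector-wide selloff) = 0.241136/0.697040 ≈ 0.346

P(large insider sale | price drop, sector-wide selloff) ≈ 0.346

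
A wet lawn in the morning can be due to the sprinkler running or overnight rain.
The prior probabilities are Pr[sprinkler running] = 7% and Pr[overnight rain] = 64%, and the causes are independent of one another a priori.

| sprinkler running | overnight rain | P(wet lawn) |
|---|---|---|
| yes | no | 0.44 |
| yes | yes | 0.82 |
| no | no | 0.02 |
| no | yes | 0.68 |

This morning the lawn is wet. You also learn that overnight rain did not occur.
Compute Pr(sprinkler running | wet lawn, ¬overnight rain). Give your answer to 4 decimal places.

Numerator (weight on configurations with sprinkler running): 0.44·0.07 = 0.030800
The normalizing constant is 0.02·0.93 + 0.44·0.07 = 0.049400
Posterior = 0.030800 / 0.049400 ≈ 0.6235

Pr(sprinkler running | wet lawn, ¬overnight rain) ≈ 0.6235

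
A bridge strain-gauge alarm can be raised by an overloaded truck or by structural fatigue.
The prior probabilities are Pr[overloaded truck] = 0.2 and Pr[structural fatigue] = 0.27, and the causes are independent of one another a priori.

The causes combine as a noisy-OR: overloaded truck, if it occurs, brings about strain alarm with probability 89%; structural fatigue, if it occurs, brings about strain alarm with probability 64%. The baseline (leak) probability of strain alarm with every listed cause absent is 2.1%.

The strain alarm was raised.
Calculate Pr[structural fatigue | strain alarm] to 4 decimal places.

Under noisy-OR, P(strain alarm | causes) = 1 − (1−0.021)·∏(1−qᵢ) over the active causes.
Numerator (weight on configurations with structural fatigue): 0.139873 + 0.051907 = 0.191780
Normalizer over all consistent configurations: 0.021*0.8*0.73 + 0.64756*0.8*0.27 + 0.89231*0.2*0.73 + 0.961232*0.2*0.27 = 0.334321
Posterior = 0.191780 / 0.334321 ≈ 0.5736

Pr[structural fatigue | strain alarm] ≈ 0.5736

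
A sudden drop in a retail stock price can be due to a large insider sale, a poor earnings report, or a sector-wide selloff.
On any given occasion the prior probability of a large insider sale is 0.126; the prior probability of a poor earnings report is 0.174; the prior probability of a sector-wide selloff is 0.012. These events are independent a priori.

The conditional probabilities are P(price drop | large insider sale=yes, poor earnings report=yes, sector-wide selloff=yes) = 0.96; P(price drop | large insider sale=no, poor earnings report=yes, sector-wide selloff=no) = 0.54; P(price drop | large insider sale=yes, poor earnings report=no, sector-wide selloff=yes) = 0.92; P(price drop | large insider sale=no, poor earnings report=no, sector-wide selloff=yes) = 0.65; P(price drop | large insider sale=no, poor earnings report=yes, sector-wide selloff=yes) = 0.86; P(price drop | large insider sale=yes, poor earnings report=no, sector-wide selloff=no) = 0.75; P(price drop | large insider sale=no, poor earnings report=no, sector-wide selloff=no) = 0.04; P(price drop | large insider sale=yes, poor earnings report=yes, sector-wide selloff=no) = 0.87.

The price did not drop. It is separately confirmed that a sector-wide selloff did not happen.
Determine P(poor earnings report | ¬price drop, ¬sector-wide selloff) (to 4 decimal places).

P(poor earnings report | ¬price drop, ¬sector-wide selloff) ≈ 0.0919

Numerator (weight on configurations with poor earnings report): 0.069955 + 0.002850 = 0.072805
The normalizing constant is 0.96·0.874·0.826 + 0.46·0.874·0.174 + 0.25·0.126·0.826 + 0.13·0.126·0.174 = 0.791871
P(poor earnings report | ¬price drop, ¬sector-wide selloff) = 0.072805/0.791871 ≈ 0.0919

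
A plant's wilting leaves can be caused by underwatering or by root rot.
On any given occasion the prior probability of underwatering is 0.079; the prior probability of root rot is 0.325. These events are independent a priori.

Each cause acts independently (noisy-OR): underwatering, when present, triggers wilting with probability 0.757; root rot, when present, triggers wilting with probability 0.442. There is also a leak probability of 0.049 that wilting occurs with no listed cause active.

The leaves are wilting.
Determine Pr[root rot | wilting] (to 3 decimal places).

Under noisy-OR, P(wilting | causes) = 1 − (1−0.049)·∏(1−qᵢ) over the active causes.
P(wilting) = 0.049×0.921×0.675 + 0.469342×0.921×0.325 + 0.768907×0.079×0.675 + 0.87105×0.079×0.325 = 0.030462 + 0.140486 + 0.041002 + 0.022364 = 0.234314
The root rot-present share is 0.140486 + 0.022364 = 0.162850.
Hence the posterior is 0.162850/0.234314 ≈ 0.695.

Pr[root rot | wilting] ≈ 0.695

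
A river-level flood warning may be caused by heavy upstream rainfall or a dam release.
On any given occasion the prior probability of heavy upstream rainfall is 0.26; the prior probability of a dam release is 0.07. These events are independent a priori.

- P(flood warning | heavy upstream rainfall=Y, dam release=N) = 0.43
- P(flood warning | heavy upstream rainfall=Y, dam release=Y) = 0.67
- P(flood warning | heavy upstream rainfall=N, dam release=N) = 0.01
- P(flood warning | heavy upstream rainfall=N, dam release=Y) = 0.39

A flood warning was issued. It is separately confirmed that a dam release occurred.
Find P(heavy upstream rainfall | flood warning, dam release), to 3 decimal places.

P(heavy upstream rainfall | flood warning, dam release) ≈ 0.376

By total probability over both values of heavy upstream rainfall:
  P(flood warning | dam release) = 0.39×0.74 + 0.67×0.26
        = 0.288600 + 0.174200 = 0.462800
The terms with heavy upstream rainfall present sum to 0.174200, so
  P(heavy upstream rainfall | flood warning, dam release) = 0.174200 / 0.462800 ≈ 0.376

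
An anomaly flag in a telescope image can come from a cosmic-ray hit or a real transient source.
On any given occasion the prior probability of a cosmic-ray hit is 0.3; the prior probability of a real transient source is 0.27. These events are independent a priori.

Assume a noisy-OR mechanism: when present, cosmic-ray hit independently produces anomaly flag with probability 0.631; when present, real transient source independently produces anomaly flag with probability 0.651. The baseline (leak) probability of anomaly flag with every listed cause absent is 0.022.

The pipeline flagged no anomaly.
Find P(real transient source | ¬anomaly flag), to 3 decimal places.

Under noisy-OR, P(anomaly flag | causes) = 1 − (1−0.022)·∏(1−qᵢ) over the active causes.
P(¬anomaly flag) = 0.978·0.7·0.73 + 0.341322·0.7·0.27 + 0.360882·0.3·0.73 + 0.125948·0.3·0.27 = 0.499758 + 0.064510 + 0.079033 + 0.010202 = 0.653503
The real transient source-present share is 0.064510 + 0.010202 = 0.074712.
P(real transient source | ¬anomaly flag) = 0.074712 / 0.653503 ≈ 0.114

P(real transient source | ¬anomaly flag) ≈ 0.114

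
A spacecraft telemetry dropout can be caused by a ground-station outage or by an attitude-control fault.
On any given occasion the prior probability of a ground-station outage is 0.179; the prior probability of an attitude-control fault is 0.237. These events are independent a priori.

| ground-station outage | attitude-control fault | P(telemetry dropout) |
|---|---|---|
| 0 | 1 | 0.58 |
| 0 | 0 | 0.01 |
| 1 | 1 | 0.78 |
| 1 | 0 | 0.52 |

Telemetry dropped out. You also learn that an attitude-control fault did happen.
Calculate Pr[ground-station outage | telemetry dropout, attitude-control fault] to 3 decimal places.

Numerator (weight on configurations with ground-station outage): 0.78×0.179 = 0.139620
Denominator P(telemetry dropout | attitude-control fault): 0.58×0.821 + 0.78×0.179 = 0.615800
P(ground-station outage | telemetry dropout, attitude-control fault) = 0.139620/0.615800 ≈ 0.227

Pr[ground-station outage | telemetry dropout, attitude-control fault] ≈ 0.227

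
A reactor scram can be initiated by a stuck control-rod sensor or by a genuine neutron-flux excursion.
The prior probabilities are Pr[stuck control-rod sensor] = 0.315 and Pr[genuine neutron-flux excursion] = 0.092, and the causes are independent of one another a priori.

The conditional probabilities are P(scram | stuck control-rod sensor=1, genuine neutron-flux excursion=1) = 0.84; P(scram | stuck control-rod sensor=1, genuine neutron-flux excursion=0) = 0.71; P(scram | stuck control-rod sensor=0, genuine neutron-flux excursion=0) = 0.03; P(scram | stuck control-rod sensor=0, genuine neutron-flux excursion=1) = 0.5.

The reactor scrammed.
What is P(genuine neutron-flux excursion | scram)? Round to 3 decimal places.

Numerator (weight on configurations with genuine neutron-flux excursion): 0.031510 + 0.024343 = 0.055853
Denominator P(scram): 0.03·0.685·0.908 + 0.5·0.685·0.092 + 0.71·0.315·0.908 + 0.84·0.315·0.092 = 0.277586
P(genuine neutron-flux excursion | scram) = 0.055853/0.277586 ≈ 0.201

P(genuine neutron-flux excursion | scram) ≈ 0.201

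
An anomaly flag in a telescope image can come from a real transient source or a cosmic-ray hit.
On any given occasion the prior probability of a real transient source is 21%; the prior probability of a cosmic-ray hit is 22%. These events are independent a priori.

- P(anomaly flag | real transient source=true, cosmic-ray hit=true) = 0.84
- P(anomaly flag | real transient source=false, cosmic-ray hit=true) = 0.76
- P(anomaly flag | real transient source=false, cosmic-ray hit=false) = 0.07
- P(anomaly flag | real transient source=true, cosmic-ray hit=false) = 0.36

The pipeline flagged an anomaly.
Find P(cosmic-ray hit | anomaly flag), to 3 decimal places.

P(cosmic-ray hit | anomaly flag) ≈ 0.626

Enumerate the 4 (real transient source, cosmic-ray hit) configurations and weight by the priors:
  P(anomaly flag) = 0.07·0.79·0.78 + 0.76·0.79·0.22 + 0.36·0.21·0.78 + 0.84·0.21·0.22
        = 0.043134 + 0.132088 + 0.058968 + 0.038808 = 0.272998
Keeping only the cosmic-ray hit-present terms gives 0.170896, so
  P(cosmic-ray hit | anomaly flag) = 0.170896 / 0.272998 ≈ 0.626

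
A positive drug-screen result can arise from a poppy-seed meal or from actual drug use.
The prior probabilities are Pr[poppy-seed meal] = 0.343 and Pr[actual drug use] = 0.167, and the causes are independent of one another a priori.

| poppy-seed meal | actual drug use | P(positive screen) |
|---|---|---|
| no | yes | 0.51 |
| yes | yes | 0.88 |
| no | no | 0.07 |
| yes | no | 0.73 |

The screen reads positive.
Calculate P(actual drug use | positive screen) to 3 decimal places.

P(actual drug use | positive screen) ≈ 0.301

For the numerator, keep only actual drug use=true terms: 0.055957 + 0.050407 = 0.106364
The normalizing constant is 0.07*0.657*0.833 + 0.51*0.657*0.167 + 0.73*0.343*0.833 + 0.88*0.343*0.167 = 0.353249
Posterior = 0.106364 / 0.353249 ≈ 0.301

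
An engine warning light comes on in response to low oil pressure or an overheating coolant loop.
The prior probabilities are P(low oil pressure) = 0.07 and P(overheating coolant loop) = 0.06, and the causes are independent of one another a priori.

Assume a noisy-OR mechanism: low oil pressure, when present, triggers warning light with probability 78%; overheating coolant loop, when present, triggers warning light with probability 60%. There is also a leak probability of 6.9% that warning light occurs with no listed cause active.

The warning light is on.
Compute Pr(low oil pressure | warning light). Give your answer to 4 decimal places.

Under noisy-OR, P(warning light | causes) = 1 − (1−0.069)·∏(1−qᵢ) over the active causes.
Sum P(warning light|·) weighted by the priors over the 4 (low oil pressure, overheating coolant loop) configurations:
  P(warning light) = 0.069×0.93×0.94 + 0.6276×0.93×0.06 + 0.79518×0.07×0.94 + 0.918072×0.07×0.06
        = 0.060320 + 0.035020 + 0.052323 + 0.003856 = 0.151519
Configurations with low oil pressure contribute 0.056179, so
  P(low oil pressure | warning light) = 0.056179 / 0.151519 ≈ 0.3708

Pr(low oil pressure | warning light) ≈ 0.3708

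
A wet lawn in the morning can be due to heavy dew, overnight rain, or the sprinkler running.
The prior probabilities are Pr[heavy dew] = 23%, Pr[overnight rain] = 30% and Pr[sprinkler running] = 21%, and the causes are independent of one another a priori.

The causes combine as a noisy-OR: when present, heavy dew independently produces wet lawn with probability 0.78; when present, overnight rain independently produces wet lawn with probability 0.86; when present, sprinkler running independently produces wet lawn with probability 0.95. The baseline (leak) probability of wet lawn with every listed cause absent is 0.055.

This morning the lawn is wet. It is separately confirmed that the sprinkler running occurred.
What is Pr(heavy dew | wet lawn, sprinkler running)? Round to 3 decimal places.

Pr(heavy dew | wet lawn, sprinkler running) ≈ 0.235

Under noisy-OR, P(wet lawn | causes) = 1 − (1−0.055)·∏(1−qᵢ) over the active causes.
Enumerate the 4 (heavy dew, overnight rain) configurations and weight by the priors:
  P(wet lawn | sprinkler running) = 0.95275×0.77×0.7 + 0.993385×0.77×0.3 + 0.989605×0.23×0.7 + 0.998545×0.23×0.3
        = 0.513532 + 0.229472 + 0.159326 + 0.068900 = 0.971230
The terms with heavy dew present sum to 0.228226, so
  P(heavy dew | wet lawn, sprinkler running) = 0.228226 / 0.971230 ≈ 0.235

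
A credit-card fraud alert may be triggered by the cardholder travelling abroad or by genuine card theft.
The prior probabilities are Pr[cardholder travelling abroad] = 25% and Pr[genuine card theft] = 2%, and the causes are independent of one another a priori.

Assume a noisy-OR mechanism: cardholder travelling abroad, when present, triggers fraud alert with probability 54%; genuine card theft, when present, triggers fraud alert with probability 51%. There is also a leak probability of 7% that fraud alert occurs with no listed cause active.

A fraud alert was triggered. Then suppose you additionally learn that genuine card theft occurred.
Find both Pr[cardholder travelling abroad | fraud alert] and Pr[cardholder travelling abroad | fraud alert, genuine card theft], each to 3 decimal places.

Under noisy-OR, P(fraud alert | causes) = 1 − (1−0.07)·∏(1−qᵢ) over the active causes.
For the numerator, keep only cardholder travelling abroad=true terms: 0.140189 + 0.003952 = 0.144141
The normalizing constant is 0.07·0.75·0.98 + 0.5443·0.75·0.02 + 0.5722·0.25·0.98 + 0.790378·0.25·0.02 = 0.203755
Posterior = 0.144141 / 0.203755 ≈ 0.707

Now also conditioning on genuine card theft=true:
P(fraud alert | genuine card theft) = 0.5443·0.75 + 0.790378·0.25 = 0.408225 + 0.197595 = 0.605820
Of this, 0.197595 comes from 0.790378·0.25 (the cardholder travelling abroad=true cases).
P(cardholder travelling abroad | fraud alert, genuine card theft) = 0.197595 / 0.605820 ≈ 0.326

Pr[cardholder travelling abroad | fraud alert] ≈ 0.707; Pr[cardholder travelling abroad | fraud alert, genuine card theft] ≈ 0.326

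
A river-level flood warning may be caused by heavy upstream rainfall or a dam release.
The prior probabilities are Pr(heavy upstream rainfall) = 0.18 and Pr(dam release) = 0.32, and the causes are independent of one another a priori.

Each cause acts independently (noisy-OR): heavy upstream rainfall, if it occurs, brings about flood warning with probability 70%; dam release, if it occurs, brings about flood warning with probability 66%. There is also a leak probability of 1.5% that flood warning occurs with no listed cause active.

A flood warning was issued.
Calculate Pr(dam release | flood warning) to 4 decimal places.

Pr(dam release | flood warning) ≈ 0.7052

Under noisy-OR, P(flood warning | causes) = 1 − (1−0.015)·∏(1−qᵢ) over the active causes.
P(flood warning) = 0.015*0.82*0.68 + 0.6651*0.82*0.32 + 0.7045*0.18*0.68 + 0.89953*0.18*0.32 = 0.008364 + 0.174522 + 0.086231 + 0.051813 = 0.320930
Restricting to configurations with dam release present: 0.174522 + 0.051813 = 0.226335.
So P(dam release | flood warning) = 0.226335/0.320930 ≈ 0.7052.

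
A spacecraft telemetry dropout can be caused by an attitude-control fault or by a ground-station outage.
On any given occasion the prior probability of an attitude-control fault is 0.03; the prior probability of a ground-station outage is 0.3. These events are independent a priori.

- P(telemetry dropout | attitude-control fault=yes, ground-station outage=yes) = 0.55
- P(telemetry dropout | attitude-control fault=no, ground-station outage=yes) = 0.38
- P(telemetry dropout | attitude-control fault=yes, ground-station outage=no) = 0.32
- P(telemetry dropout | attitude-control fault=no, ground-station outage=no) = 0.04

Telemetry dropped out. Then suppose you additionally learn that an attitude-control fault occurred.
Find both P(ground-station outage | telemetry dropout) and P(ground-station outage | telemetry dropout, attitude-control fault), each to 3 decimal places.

P(ground-station outage | telemetry dropout) ≈ 0.773; P(ground-station outage | telemetry dropout, attitude-control fault) ≈ 0.424

P(telemetry dropout) = 0.04·0.97·0.7 + 0.38·0.97·0.3 + 0.32·0.03·0.7 + 0.55·0.03·0.3 = 0.027160 + 0.110580 + 0.006720 + 0.004950 = 0.149410
Restricting to configurations with ground-station outage present: 0.110580 + 0.004950 = 0.115530.
Hence the posterior is 0.115530/0.149410 ≈ 0.773.

Now also conditioning on attitude-control fault=true:
Weight on ground-station outage=true, given the evidence: 0.55·0.3 = 0.165000
The normalizing constant is 0.32·0.7 + 0.55·0.3 = 0.389000
P(ground-station outage | telemetry dropout, attitude-control fault) = 0.165000/0.389000 ≈ 0.424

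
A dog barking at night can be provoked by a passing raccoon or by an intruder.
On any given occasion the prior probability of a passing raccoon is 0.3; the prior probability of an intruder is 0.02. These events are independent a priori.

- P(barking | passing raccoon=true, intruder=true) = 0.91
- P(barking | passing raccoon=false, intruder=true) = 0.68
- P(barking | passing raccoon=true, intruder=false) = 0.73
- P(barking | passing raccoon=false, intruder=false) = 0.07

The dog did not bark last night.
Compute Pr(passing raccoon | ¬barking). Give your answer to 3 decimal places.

Pr(passing raccoon | ¬barking) ≈ 0.111

P(¬barking) = 0.93·0.7·0.98 + 0.32·0.7·0.02 + 0.27·0.3·0.98 + 0.09·0.3·0.02 = 0.637980 + 0.004480 + 0.079380 + 0.000540 = 0.722380
Of this, 0.079920 comes from 0.079380 + 0.000540 (the passing raccoon=true cases).
So P(passing raccoon | ¬barking) = 0.079920/0.722380 ≈ 0.111.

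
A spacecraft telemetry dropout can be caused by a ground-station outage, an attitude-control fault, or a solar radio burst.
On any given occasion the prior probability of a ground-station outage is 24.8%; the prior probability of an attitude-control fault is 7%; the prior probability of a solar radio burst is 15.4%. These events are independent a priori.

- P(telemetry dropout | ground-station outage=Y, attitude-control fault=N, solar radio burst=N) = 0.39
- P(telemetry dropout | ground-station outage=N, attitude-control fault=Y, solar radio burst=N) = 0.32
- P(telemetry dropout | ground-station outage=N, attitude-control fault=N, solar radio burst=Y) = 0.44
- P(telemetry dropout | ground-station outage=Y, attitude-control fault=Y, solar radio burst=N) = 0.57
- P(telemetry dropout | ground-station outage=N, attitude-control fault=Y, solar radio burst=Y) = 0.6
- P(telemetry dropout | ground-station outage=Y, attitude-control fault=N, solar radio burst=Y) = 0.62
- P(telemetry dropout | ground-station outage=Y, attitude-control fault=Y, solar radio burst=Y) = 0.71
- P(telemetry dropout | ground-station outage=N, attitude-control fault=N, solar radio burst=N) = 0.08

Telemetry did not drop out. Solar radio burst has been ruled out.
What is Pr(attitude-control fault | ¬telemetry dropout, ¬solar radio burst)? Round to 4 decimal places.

Pr(attitude-control fault | ¬telemetry dropout, ¬solar radio burst) ≈ 0.0523

Sum P(¬telemetry dropout|·) weighted by the priors over the 4 (ground-station outage, attitude-control fault) configurations:
  P(¬telemetry dropout | ¬solar radio burst) = 0.92×0.752×0.93 + 0.68×0.752×0.07 + 0.61×0.248×0.93 + 0.43×0.248×0.07
        = 0.643411 + 0.035795 + 0.140690 + 0.007465 = 0.827361
Configurations with attitude-control fault contribute 0.043260, so
  P(attitude-control fault | ¬telemetry dropout, ¬solar radio burst) = 0.043260 / 0.827361 ≈ 0.0523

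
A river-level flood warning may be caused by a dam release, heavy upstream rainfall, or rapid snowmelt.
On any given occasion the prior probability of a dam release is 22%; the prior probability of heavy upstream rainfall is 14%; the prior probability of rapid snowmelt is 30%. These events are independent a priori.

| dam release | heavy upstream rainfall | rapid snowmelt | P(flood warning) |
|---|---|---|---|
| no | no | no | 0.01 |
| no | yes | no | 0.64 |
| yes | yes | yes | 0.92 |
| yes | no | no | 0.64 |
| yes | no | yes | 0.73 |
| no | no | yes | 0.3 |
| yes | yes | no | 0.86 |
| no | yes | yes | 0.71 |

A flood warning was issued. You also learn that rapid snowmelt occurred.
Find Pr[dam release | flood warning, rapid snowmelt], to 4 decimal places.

P(flood warning | rapid snowmelt) = 0.3·0.78·0.86 + 0.71·0.78·0.14 + 0.73·0.22·0.86 + 0.92·0.22·0.14 = 0.201240 + 0.077532 + 0.138116 + 0.028336 = 0.445224
Restricting to configurations with dam release present: 0.138116 + 0.028336 = 0.166452.
So P(dam release | flood warning, rapid snowmelt) = 0.166452/0.445224 ≈ 0.3739.

Pr[dam release | flood warning, rapid snowmelt] ≈ 0.3739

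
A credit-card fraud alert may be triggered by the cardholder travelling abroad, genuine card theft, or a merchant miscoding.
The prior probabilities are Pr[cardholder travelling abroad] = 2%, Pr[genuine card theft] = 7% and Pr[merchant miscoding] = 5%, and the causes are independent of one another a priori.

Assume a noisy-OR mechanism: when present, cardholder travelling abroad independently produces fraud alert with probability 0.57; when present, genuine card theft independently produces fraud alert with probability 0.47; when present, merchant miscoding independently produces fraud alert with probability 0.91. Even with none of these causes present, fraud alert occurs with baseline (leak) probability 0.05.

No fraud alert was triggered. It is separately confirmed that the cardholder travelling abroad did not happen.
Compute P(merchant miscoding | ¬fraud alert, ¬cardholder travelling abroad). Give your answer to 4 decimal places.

P(merchant miscoding | ¬fraud alert, ¬cardholder travelling abroad) ≈ 0.0047

Under noisy-OR, P(fraud alert | causes) = 1 − (1−0.05)·∏(1−qᵢ) over the active causes.
P(¬fraud alert | ¬cardholder travelling abroad) = 0.95×0.93×0.95 + 0.0855×0.93×0.05 + 0.5035×0.07×0.95 + 0.045315×0.07×0.05 = 0.839325 + 0.003976 + 0.033483 + 0.000159 = 0.876943
Of this, 0.004135 comes from 0.003976 + 0.000159 (the merchant miscoding=true cases).
So P(merchant miscoding | ¬fraud alert, ¬cardholder travelling abroad) = 0.004135/0.876943 ≈ 0.0047.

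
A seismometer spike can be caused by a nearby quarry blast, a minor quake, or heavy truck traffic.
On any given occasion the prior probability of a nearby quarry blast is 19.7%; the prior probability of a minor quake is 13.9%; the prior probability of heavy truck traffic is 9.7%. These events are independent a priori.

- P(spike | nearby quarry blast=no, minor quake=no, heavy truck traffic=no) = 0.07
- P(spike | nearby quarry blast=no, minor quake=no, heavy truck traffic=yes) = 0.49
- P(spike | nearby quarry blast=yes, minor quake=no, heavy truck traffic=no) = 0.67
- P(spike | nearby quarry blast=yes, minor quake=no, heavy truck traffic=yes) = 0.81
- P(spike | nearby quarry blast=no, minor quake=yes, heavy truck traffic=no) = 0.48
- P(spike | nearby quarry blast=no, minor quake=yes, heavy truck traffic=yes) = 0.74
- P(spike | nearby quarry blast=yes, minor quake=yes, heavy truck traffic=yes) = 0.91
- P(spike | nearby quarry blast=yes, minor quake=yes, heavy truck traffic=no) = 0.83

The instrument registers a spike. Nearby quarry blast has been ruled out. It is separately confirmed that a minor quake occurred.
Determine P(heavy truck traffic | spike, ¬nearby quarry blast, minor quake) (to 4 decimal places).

Enumerate both values of heavy truck traffic and weight by the priors:
  P(spike | ¬nearby quarry blast, minor quake) = 0.48·0.903 + 0.74·0.097
        = 0.433440 + 0.071780 = 0.505220
Keeping only the heavy truck traffic-present terms gives 0.071780, so
  P(heavy truck traffic | spike, ¬nearby quarry blast, minor quake) = 0.071780 / 0.505220 ≈ 0.1421

P(heavy truck traffic | spike, ¬nearby quarry blast, minor quake) ≈ 0.1421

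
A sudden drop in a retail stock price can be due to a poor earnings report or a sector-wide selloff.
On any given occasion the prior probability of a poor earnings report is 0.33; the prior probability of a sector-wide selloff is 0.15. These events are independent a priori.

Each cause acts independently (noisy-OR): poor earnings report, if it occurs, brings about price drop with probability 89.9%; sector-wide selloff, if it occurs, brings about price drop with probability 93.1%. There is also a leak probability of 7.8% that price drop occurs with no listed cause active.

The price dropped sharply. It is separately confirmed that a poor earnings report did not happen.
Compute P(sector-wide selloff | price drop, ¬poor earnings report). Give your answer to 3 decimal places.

Under noisy-OR, P(price drop | causes) = 1 − (1−0.078)·∏(1−qᵢ) over the active causes.
For the numerator, keep only sector-wide selloff=true terms: 0.936382·0.15 = 0.140457
Normalizer over all consistent configurations: 0.078·0.85 + 0.936382·0.15 = 0.206757
Posterior = 0.140457 / 0.206757 ≈ 0.679

P(sector-wide selloff | price drop, ¬poor earnings report) ≈ 0.679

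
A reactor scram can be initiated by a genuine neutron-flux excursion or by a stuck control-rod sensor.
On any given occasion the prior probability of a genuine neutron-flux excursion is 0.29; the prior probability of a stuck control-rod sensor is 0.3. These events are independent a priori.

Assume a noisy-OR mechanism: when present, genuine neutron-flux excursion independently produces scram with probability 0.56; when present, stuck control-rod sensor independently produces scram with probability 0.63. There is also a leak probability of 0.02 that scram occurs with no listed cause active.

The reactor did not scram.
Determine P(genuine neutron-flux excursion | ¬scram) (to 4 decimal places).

Under noisy-OR, P(scram | causes) = 1 − (1−0.02)·∏(1−qᵢ) over the active causes.
By total probability over the 4 (genuine neutron-flux excursion, stuck control-rod sensor) configurations:
  P(¬scram) = 0.98*0.71*0.7 + 0.3626*0.71*0.3 + 0.4312*0.29*0.7 + 0.159544*0.29*0.3
        = 0.487060 + 0.077234 + 0.087534 + 0.013880 = 0.665708
Keeping only the genuine neutron-flux excursion-present terms gives 0.101414, so
  P(genuine neutron-flux excursion | ¬scram) = 0.101414 / 0.665708 ≈ 0.1523

P(genuine neutron-flux excursion | ¬scram) ≈ 0.1523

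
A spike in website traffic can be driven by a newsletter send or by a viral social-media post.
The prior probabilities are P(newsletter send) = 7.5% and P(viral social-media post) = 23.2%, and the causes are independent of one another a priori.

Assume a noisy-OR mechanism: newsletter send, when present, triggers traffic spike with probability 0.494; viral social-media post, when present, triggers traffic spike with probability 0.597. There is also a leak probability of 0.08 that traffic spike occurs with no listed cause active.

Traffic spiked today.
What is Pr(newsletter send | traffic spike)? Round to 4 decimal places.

Under noisy-OR, P(traffic spike | causes) = 1 − (1−0.08)·∏(1−qᵢ) over the active causes.
Enumerate the 4 (newsletter send, viral social-media post) configurations and weight by the priors:
  P(traffic spike) = 0.08×0.925×0.768 + 0.62924×0.925×0.232 + 0.53448×0.075×0.768 + 0.812395×0.075×0.232
        = 0.056832 + 0.135035 + 0.030786 + 0.014136 = 0.236789
Configurations with newsletter send contribute 0.044922, so
  P(newsletter send | traffic spike) = 0.044922 / 0.236789 ≈ 0.1897

Pr(newsletter send | traffic spike) ≈ 0.1897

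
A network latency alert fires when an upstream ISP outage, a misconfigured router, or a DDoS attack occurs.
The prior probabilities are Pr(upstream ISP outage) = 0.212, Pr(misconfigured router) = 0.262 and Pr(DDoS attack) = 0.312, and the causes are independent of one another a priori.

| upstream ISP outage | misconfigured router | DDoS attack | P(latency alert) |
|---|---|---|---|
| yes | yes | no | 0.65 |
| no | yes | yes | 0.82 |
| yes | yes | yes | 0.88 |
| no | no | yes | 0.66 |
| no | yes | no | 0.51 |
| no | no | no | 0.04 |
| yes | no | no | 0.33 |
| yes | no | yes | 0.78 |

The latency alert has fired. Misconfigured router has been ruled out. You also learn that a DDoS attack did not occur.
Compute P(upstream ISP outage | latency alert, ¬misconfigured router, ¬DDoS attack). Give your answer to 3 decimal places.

P(upstream ISP outage | latency alert, ¬misconfigured router, ¬DDoS attack) ≈ 0.689

P(latency alert | ¬misconfigured router, ¬DDoS attack) = 0.04·0.788 + 0.33·0.212 = 0.031520 + 0.069960 = 0.101480
The upstream ISP outage-present share is 0.33·0.212 = 0.069960.
P(upstream ISP outage | latency alert, ¬misconfigured router, ¬DDoS attack) = 0.069960 / 0.101480 ≈ 0.689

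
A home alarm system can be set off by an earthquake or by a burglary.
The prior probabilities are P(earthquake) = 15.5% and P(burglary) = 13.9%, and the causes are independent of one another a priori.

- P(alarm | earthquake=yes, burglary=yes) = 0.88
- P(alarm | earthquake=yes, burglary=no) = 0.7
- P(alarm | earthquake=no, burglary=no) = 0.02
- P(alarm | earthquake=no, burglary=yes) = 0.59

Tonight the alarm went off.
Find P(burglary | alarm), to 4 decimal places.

P(burglary | alarm) ≈ 0.4498

Enumerate the 4 (earthquake, burglary) configurations and weight by the priors:
  P(alarm) = 0.02·0.845·0.861 + 0.59·0.845·0.139 + 0.7·0.155·0.861 + 0.88·0.155·0.139
        = 0.014551 + 0.069298 + 0.093419 + 0.018960 = 0.196228
Configurations with burglary contribute 0.088258, so
  P(burglary | alarm) = 0.088258 / 0.196228 ≈ 0.4498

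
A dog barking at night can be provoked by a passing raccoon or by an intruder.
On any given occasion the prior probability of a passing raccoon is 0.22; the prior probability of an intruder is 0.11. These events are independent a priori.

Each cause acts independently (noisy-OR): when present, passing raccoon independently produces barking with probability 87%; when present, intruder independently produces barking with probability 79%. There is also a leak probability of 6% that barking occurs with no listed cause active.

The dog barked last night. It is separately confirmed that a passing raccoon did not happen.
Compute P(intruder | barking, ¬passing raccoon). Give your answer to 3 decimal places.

Under noisy-OR, P(barking | causes) = 1 − (1−0.06)·∏(1−qᵢ) over the active causes.
By total probability over both values of intruder:
  P(barking | ¬passing raccoon) = 0.06*0.89 + 0.8026*0.11
        = 0.053400 + 0.088286 = 0.141686
Keeping only the intruder-present terms gives 0.088286, so
  P(intruder | barking, ¬passing raccoon) = 0.088286 / 0.141686 ≈ 0.623

P(intruder | barking, ¬passing raccoon) ≈ 0.623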